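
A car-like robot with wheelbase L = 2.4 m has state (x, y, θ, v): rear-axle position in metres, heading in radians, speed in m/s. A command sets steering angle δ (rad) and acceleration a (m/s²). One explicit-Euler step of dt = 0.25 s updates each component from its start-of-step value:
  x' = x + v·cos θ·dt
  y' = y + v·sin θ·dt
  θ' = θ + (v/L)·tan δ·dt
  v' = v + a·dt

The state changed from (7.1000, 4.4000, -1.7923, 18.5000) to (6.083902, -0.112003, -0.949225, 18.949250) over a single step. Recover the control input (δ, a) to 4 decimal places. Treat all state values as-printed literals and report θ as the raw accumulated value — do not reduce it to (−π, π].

a = (v'−v)/dt = (0.449250)/0.25 = 1.7970
Δθ = θ'−θ = 0.843075;  (v·dt/L) = 18.5000·0.25/2.4 = 1.927083
tan δ = Δθ·L/(v·dt) = 0.437488  →  δ = 0.4124

δ = 0.4124, a = 1.7970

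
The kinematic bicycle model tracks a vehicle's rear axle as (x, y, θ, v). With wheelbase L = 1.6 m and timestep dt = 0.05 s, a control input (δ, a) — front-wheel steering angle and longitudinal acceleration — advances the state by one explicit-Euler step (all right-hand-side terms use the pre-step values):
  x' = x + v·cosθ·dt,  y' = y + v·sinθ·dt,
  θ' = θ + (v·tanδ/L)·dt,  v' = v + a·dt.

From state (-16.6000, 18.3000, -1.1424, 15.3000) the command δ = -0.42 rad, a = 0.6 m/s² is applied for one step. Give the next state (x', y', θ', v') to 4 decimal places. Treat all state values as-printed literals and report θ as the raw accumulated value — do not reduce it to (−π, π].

(-16.2822, 17.6041, -1.3559, 15.3300)

x' = -16.6000 + 15.3000·cos(-1.1424)·0.05 = -16.2822
y' = 18.3000 + 15.3000·sin(-1.1424)·0.05 = 17.6041
θ' = -1.1424 + (15.3000/1.6)·tan(-0.42)·0.05 = -1.3559
v' = 15.3000 + 0.6000·0.05 = 15.3300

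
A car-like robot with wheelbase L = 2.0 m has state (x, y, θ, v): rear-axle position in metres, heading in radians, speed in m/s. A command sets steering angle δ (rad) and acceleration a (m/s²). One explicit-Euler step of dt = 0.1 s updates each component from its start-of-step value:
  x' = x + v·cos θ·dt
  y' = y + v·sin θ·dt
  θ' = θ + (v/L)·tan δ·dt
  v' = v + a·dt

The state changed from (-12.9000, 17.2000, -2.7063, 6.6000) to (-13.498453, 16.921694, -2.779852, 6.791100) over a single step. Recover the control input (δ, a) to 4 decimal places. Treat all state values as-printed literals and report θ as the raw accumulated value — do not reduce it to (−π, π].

a = (v'−v)/dt = (0.191100)/0.1 = 1.9110
Δθ = θ'−θ = -0.073552;  (v·dt/L) = 6.6000·0.1/2.0 = 0.330000
tan δ = Δθ·L/(v·dt) = -0.222885  →  δ = -0.2193

δ = -0.2193, a = 1.9110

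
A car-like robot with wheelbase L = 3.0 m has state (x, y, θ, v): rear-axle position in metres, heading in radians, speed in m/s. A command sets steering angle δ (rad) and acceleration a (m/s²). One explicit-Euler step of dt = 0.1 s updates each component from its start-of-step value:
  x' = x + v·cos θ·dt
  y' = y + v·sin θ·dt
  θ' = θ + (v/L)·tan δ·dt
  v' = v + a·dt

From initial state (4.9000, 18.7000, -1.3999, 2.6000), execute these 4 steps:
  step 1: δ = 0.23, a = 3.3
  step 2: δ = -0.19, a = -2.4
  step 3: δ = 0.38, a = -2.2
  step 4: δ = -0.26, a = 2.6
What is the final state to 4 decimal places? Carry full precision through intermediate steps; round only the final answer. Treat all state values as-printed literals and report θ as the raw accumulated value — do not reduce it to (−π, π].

(5.0971, 17.6494, -1.3845, 2.7300)

after step 1 (δ=0.23, a=3.3): (4.944217, 18.443787, -1.379608, 2.930000)
after step 2 (δ=-0.19, a=-2.4): (4.999895, 18.156126, -1.398391, 2.690000)
after step 3 (δ=0.38, a=-2.2): (5.046042, 17.891114, -1.362577, 2.470000)
after step 4 (δ=-0.26, a=2.6): (5.097102, 17.649449, -1.384479, 2.730000)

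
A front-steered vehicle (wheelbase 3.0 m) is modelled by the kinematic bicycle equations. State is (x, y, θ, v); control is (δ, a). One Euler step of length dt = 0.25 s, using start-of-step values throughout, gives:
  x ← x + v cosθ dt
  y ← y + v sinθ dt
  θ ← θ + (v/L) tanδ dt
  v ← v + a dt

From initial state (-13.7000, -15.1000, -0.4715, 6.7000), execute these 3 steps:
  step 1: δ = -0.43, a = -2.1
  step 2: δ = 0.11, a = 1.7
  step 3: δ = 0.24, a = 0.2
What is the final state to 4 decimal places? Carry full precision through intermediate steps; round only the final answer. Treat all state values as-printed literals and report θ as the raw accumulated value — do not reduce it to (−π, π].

after step 1 (δ=-0.43, a=-2.1): (-12.207763, -15.860824, -0.727563, 6.175000)
after step 2 (δ=0.11, a=1.7): (-11.054895, -16.887498, -0.670730, 6.600000)
after step 3 (δ=0.24, a=0.2): (-9.762337, -17.913068, -0.536136, 6.650000)

(-9.7623, -17.9131, -0.5361, 6.6500)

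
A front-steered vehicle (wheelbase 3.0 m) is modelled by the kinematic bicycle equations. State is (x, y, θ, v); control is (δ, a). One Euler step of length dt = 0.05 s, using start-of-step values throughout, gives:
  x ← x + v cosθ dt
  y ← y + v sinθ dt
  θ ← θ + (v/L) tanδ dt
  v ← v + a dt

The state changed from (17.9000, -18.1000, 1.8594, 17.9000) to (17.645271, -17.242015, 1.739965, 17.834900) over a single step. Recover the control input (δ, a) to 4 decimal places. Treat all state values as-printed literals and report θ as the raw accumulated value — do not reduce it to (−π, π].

δ = -0.3808, a = -1.3020

a = (v'−v)/dt = (-0.065100)/0.05 = -1.3020
Δθ = θ'−θ = -0.119435;  (v·dt/L) = 17.9000·0.05/3.0 = 0.298333
tan δ = Δθ·L/(v·dt) = -0.400341  →  δ = -0.3808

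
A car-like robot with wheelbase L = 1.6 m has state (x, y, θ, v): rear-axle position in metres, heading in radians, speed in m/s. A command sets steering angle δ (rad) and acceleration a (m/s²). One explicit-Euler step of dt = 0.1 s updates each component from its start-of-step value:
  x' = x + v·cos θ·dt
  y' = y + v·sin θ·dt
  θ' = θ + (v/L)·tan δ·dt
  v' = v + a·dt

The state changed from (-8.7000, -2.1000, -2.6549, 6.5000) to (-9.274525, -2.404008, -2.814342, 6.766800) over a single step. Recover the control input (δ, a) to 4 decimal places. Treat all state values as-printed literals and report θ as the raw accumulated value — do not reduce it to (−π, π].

δ = -0.3740, a = 2.6680

a = (v'−v)/dt = (0.266800)/0.1 = 2.6680
Δθ = θ'−θ = -0.159442;  (v·dt/L) = 6.5000·0.1/1.6 = 0.406250
tan δ = Δθ·L/(v·dt) = -0.392473  →  δ = -0.3740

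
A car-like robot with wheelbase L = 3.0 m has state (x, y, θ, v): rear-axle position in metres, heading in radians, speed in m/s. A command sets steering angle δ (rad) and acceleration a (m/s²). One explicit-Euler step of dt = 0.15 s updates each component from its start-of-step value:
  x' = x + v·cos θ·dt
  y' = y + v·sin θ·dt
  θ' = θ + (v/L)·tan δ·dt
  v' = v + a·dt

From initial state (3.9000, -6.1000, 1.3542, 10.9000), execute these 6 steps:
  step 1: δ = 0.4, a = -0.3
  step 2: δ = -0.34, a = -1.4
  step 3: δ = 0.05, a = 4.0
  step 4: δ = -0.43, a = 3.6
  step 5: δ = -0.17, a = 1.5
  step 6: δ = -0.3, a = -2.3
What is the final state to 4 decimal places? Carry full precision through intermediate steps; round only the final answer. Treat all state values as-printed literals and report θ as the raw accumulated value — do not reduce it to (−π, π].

after step 1 (δ=0.4, a=-0.3): (4.251373, -4.503202, 1.584622, 10.855000)
after step 2 (δ=-0.34, a=-1.4): (4.228861, -2.875108, 1.392632, 10.645000)
after step 3 (δ=0.05, a=4.0): (4.511843, -1.303634, 1.419266, 11.245000)
after step 4 (δ=-0.43, a=3.6): (4.766459, 0.363788, 1.161407, 11.785000)
after step 5 (δ=-0.17, a=1.5): (5.470111, 1.985458, 1.060258, 12.010000)
after step 6 (δ=-0.3, a=-2.3): (6.350409, 3.557234, 0.874501, 11.665000)

(6.3504, 3.5572, 0.8745, 11.6650)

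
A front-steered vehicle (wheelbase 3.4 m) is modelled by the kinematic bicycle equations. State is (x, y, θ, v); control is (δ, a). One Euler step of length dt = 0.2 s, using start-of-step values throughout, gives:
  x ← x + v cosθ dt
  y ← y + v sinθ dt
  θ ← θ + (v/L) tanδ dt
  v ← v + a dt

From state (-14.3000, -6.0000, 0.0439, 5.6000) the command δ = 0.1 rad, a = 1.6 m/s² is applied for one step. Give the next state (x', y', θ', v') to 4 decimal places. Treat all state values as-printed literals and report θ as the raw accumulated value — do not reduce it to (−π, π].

x' = -14.3000 + 5.6000·cos(0.0439)·0.2 = -13.1811
y' = -6.0000 + 5.6000·sin(0.0439)·0.2 = -5.9508
θ' = 0.0439 + (5.6000/3.4)·tan(0.1)·0.2 = 0.0770
v' = 5.6000 + 1.6000·0.2 = 5.9200

(-13.1811, -5.9508, 0.0770, 5.9200)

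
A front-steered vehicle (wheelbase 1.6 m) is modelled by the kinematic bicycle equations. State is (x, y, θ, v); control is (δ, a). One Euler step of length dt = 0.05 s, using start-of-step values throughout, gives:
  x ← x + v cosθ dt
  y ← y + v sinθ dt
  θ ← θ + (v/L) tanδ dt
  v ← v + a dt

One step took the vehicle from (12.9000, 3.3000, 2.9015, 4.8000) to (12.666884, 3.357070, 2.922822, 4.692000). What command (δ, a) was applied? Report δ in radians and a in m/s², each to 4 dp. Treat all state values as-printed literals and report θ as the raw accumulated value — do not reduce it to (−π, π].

δ = 0.1412, a = -2.1600

a = (v'−v)/dt = (-0.108000)/0.05 = -2.1600
Δθ = θ'−θ = 0.021322;  (v·dt/L) = 4.8000·0.05/1.6 = 0.150000
tan δ = Δθ·L/(v·dt) = 0.142147  →  δ = 0.1412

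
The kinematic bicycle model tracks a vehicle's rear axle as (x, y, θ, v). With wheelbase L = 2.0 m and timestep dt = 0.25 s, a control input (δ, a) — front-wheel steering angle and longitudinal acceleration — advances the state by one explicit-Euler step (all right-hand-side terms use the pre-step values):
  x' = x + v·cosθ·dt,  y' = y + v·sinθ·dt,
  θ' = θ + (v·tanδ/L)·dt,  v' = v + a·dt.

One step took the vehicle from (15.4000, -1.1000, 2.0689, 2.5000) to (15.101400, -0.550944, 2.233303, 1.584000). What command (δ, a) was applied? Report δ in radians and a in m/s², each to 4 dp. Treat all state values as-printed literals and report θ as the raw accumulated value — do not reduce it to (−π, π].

a = (v'−v)/dt = (-0.916000)/0.25 = -3.6640
Δθ = θ'−θ = 0.164403;  (v·dt/L) = 2.5000·0.25/2.0 = 0.312500
tan δ = Δθ·L/(v·dt) = 0.526090  →  δ = 0.4843

δ = 0.4843, a = -3.6640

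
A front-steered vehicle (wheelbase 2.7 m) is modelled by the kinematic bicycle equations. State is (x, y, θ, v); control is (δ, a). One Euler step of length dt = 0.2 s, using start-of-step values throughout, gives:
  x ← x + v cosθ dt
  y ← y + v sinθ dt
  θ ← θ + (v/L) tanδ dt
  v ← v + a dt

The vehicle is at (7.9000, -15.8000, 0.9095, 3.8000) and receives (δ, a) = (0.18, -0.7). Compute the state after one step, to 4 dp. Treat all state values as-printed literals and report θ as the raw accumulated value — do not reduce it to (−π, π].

x' = 7.9000 + 3.8000·cos(0.9095)·0.2 = 8.3667
y' = -15.8000 + 3.8000·sin(0.9095)·0.2 = -15.2002
θ' = 0.9095 + (3.8000/2.7)·tan(0.18)·0.2 = 0.9607
v' = 3.8000 − 0.7000·0.2 = 3.6600

(8.3667, -15.2002, 0.9607, 3.6600)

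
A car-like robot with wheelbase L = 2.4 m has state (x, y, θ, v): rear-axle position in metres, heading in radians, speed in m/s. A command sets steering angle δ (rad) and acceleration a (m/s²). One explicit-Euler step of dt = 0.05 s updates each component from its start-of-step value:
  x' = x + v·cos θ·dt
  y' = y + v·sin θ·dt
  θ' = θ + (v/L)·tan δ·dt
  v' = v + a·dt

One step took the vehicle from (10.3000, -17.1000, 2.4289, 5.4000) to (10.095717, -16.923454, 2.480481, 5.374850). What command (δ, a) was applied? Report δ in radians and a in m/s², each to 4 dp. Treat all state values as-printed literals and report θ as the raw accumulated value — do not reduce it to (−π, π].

δ = 0.4299, a = -0.5030

a = (v'−v)/dt = (-0.025150)/0.05 = -0.5030
Δθ = θ'−θ = 0.051581;  (v·dt/L) = 5.4000·0.05/2.4 = 0.112500
tan δ = Δθ·L/(v·dt) = 0.458498  →  δ = 0.4299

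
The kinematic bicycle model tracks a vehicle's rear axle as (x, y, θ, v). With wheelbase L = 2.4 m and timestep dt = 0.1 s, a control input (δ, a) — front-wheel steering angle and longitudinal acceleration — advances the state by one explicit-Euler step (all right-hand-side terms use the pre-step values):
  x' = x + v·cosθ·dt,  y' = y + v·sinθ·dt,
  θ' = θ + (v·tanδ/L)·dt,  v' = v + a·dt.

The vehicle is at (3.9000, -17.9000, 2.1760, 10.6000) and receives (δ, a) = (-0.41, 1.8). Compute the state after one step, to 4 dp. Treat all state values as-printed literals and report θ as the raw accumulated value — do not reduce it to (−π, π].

x' = 3.9000 + 10.6000·cos(2.1760)·0.1 = 3.2969
y' = -17.9000 + 10.6000·sin(2.1760)·0.1 = -17.0283
θ' = 2.1760 + (10.6000/2.4)·tan(-0.41)·0.1 = 1.9840
v' = 10.6000 + 1.8000·0.1 = 10.7800

(3.2969, -17.0283, 1.9840, 10.7800)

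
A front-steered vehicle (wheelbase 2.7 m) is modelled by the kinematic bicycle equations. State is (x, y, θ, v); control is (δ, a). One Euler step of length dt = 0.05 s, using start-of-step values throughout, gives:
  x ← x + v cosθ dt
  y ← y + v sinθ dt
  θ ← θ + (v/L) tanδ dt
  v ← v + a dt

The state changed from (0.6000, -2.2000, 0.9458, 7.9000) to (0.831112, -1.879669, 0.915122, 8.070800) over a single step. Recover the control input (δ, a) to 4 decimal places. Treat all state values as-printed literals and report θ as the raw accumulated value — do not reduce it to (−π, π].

a = (v'−v)/dt = (0.170800)/0.05 = 3.4160
Δθ = θ'−θ = -0.030678;  (v·dt/L) = 7.9000·0.05/2.7 = 0.146296
tan δ = Δθ·L/(v·dt) = -0.209698  →  δ = -0.2067

δ = -0.2067, a = 3.4160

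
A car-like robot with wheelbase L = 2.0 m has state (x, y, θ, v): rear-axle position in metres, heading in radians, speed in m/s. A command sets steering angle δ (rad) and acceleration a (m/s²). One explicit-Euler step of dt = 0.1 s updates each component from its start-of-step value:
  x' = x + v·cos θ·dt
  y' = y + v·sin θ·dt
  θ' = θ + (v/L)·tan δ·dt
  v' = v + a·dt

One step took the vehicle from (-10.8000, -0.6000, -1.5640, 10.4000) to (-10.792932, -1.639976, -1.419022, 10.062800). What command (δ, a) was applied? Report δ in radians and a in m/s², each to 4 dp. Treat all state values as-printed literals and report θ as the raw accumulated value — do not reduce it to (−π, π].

δ = 0.2719, a = -3.3720

a = (v'−v)/dt = (-0.337200)/0.1 = -3.3720
Δθ = θ'−θ = 0.144978;  (v·dt/L) = 10.4000·0.1/2.0 = 0.520000
tan δ = Δθ·L/(v·dt) = 0.278804  →  δ = 0.2719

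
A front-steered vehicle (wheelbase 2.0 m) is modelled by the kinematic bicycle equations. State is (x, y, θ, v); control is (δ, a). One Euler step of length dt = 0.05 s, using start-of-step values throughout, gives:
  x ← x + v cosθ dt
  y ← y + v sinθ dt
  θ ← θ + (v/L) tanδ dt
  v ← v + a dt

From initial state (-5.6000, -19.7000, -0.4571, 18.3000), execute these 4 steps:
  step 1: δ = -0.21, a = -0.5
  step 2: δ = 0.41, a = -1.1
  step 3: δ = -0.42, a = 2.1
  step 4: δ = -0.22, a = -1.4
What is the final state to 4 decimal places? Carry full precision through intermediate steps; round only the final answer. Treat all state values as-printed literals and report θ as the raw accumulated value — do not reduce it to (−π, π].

after step 1 (δ=-0.21, a=-0.5): (-4.778937, -20.103833, -0.554613, 18.275000)
after step 2 (δ=0.41, a=-1.1): (-4.002154, -20.585027, -0.356041, 18.220000)
after step 3 (δ=-0.42, a=2.1): (-3.148288, -20.902570, -0.559454, 18.325000)
after step 4 (δ=-0.22, a=-1.4): (-2.371725, -21.388846, -0.661900, 18.255000)

(-2.3717, -21.3888, -0.6619, 18.2550)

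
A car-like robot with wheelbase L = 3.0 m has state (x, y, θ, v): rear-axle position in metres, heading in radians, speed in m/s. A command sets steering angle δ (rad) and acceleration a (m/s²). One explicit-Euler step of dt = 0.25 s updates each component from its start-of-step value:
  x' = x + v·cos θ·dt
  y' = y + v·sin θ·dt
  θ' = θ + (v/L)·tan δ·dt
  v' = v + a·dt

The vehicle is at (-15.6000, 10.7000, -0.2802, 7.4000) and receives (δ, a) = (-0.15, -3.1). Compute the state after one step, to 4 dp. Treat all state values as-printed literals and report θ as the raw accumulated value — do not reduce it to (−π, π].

x' = -15.6000 + 7.4000·cos(-0.2802)·0.25 = -13.8221
y' = 10.7000 + 7.4000·sin(-0.2802)·0.25 = 10.1884
θ' = -0.2802 + (7.4000/3.0)·tan(-0.15)·0.25 = -0.3734
v' = 7.4000 − 3.1000·0.25 = 6.6250

(-13.8221, 10.1884, -0.3734, 6.6250)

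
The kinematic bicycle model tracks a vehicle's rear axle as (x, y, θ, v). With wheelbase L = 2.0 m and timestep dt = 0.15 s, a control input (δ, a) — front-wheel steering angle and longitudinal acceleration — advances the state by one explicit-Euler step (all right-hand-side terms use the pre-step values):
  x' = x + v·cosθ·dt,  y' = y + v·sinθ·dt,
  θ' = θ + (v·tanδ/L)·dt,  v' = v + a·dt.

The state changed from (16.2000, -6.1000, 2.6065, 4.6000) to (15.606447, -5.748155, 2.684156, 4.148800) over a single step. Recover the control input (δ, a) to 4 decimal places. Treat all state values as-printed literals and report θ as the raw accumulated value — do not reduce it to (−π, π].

a = (v'−v)/dt = (-0.451200)/0.15 = -3.0080
Δθ = θ'−θ = 0.077656;  (v·dt/L) = 4.6000·0.15/2.0 = 0.345000
tan δ = Δθ·L/(v·dt) = 0.225090  →  δ = 0.2214

δ = 0.2214, a = -3.0080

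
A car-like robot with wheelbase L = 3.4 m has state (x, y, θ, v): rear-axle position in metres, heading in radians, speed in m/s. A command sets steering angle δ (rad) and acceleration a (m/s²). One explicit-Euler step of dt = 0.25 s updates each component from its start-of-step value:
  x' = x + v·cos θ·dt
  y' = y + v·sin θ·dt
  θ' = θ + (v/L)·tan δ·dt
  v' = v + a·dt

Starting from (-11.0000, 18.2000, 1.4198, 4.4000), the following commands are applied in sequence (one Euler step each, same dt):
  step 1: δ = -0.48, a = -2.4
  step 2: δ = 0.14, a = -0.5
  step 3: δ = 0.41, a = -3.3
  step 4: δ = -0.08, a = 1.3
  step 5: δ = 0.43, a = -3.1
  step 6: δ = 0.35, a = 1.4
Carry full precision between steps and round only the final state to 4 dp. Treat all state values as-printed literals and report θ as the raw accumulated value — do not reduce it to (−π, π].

(-9.9819, 23.1549, 1.5629, 2.7500)

after step 1 (δ=-0.48, a=-2.4): (-10.834534, 19.287484, 1.251367, 3.800000)
after step 2 (δ=0.14, a=-0.5): (-10.536211, 20.189428, 1.290742, 3.675000)
after step 3 (δ=0.41, a=-3.3): (-10.282262, 21.072384, 1.408189, 2.850000)
after step 4 (δ=-0.08, a=1.3): (-10.166913, 21.775485, 1.391388, 3.175000)
after step 5 (δ=0.43, a=-3.1): (-10.025271, 22.556495, 1.498456, 2.400000)
after step 6 (δ=0.35, a=1.4): (-9.981904, 23.154926, 1.562873, 2.750000)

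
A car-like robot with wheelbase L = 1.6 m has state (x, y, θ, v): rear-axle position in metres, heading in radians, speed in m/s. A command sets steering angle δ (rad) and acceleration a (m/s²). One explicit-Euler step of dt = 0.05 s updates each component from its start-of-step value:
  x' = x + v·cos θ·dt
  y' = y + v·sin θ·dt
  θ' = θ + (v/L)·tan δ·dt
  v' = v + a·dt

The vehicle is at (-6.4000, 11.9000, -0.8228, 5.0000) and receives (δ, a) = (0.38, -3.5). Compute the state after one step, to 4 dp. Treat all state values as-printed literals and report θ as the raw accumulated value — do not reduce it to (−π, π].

(-6.2300, 11.7167, -0.7604, 4.8250)

x' = -6.4000 + 5.0000·cos(-0.8228)·0.05 = -6.2300
y' = 11.9000 + 5.0000·sin(-0.8228)·0.05 = 11.7167
θ' = -0.8228 + (5.0000/1.6)·tan(0.38)·0.05 = -0.7604
v' = 5.0000 − 3.5000·0.05 = 4.8250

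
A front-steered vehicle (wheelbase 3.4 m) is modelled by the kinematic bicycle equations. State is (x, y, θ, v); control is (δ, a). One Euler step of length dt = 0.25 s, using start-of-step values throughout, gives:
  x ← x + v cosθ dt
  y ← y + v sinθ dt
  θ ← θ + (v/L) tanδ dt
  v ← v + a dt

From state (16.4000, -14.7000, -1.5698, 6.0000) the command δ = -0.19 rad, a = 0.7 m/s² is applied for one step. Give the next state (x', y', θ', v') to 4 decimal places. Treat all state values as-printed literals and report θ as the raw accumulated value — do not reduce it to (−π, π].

(16.4015, -16.2000, -1.6546, 6.1750)

x' = 16.4000 + 6.0000·cos(-1.5698)·0.25 = 16.4015
y' = -14.7000 + 6.0000·sin(-1.5698)·0.25 = -16.2000
θ' = -1.5698 + (6.0000/3.4)·tan(-0.19)·0.25 = -1.6546
v' = 6.0000 + 0.7000·0.25 = 6.1750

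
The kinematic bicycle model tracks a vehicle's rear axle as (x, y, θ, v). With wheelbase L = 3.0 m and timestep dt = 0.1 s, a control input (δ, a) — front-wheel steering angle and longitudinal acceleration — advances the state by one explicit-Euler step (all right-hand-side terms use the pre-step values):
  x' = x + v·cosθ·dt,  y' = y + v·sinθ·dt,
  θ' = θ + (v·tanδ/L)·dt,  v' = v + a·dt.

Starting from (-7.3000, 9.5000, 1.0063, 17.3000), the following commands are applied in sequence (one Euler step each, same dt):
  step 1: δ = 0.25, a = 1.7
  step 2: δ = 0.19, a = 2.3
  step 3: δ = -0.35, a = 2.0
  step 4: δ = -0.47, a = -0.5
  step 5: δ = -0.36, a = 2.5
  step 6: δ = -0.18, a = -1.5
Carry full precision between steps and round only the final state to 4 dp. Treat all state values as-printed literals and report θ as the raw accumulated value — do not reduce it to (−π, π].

after step 1 (δ=0.25, a=1.7): (-6.374467, 10.961605, 1.153547, 17.470000)
after step 2 (δ=0.19, a=2.3): (-5.666500, 12.558725, 1.265541, 17.700000)
after step 3 (δ=-0.35, a=2.0): (-5.134551, 14.246898, 1.050175, 17.900000)
after step 4 (δ=-0.47, a=-0.5): (-4.244170, 15.799741, 0.747088, 17.850000)
after step 5 (δ=-0.36, a=2.5): (-2.934568, 17.012658, 0.523129, 18.100000)
after step 6 (δ=-0.18, a=-1.5): (-1.366636, 17.916921, 0.413340, 17.950000)

(-1.3666, 17.9169, 0.4133, 17.9500)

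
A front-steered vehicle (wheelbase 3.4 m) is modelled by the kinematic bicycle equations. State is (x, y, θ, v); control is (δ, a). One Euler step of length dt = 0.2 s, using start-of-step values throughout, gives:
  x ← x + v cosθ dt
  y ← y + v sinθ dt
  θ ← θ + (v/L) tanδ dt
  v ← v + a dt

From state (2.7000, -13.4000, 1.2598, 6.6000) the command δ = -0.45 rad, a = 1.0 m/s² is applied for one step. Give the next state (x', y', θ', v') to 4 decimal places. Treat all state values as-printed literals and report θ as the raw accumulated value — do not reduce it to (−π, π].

x' = 2.7000 + 6.6000·cos(1.2598)·0.2 = 3.1039
y' = -13.4000 + 6.6000·sin(1.2598)·0.2 = -12.1433
θ' = 1.2598 + (6.6000/3.4)·tan(-0.45)·0.2 = 1.0723
v' = 6.6000 + 1.0000·0.2 = 6.8000

(3.1039, -12.1433, 1.0723, 6.8000)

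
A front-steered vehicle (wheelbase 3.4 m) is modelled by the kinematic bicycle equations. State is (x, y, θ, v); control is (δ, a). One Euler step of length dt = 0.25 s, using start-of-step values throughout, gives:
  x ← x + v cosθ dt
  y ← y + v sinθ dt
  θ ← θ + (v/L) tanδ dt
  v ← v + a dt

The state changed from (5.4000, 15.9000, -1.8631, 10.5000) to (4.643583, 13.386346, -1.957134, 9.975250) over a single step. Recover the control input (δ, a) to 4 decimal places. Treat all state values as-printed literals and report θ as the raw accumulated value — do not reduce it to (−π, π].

δ = -0.1212, a = -2.0990

a = (v'−v)/dt = (-0.524750)/0.25 = -2.0990
Δθ = θ'−θ = -0.094034;  (v·dt/L) = 10.5000·0.25/3.4 = 0.772059
tan δ = Δθ·L/(v·dt) = -0.121796  →  δ = -0.1212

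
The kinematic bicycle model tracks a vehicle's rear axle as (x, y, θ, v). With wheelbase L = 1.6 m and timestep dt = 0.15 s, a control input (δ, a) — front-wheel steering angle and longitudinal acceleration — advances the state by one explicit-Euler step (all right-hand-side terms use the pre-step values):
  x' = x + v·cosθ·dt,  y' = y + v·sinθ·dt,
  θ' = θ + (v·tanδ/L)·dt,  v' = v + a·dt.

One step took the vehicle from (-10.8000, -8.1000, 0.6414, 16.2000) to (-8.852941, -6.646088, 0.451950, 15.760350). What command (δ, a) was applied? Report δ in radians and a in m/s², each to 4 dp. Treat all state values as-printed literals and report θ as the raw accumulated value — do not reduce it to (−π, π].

a = (v'−v)/dt = (-0.439650)/0.15 = -2.9310
Δθ = θ'−θ = -0.189450;  (v·dt/L) = 16.2000·0.15/1.6 = 1.518750
tan δ = Δθ·L/(v·dt) = -0.124741  →  δ = -0.1241

δ = -0.1241, a = -2.9310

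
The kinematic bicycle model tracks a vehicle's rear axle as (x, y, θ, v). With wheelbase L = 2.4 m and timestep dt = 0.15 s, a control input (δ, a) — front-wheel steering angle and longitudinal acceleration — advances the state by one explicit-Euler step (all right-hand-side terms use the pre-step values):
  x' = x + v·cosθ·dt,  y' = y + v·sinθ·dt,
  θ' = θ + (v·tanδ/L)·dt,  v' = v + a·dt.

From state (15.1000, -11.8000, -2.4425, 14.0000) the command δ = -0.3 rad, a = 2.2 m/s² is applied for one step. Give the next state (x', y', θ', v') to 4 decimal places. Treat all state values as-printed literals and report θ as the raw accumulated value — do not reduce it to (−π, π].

(13.4926, -13.1514, -2.7132, 14.3300)

x' = 15.1000 + 14.0000·cos(-2.4425)·0.15 = 13.4926
y' = -11.8000 + 14.0000·sin(-2.4425)·0.15 = -13.1514
θ' = -2.4425 + (14.0000/2.4)·tan(-0.3)·0.15 = -2.7132
v' = 14.0000 + 2.2000·0.15 = 14.3300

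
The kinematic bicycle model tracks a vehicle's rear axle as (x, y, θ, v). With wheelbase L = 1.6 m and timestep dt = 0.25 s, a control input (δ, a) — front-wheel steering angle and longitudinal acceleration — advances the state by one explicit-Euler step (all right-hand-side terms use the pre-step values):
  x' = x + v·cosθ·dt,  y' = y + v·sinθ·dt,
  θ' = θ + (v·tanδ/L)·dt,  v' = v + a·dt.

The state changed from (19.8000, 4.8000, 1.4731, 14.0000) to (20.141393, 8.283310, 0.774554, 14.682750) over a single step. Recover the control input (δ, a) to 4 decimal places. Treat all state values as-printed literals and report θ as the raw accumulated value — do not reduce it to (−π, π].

a = (v'−v)/dt = (0.682750)/0.25 = 2.7310
Δθ = θ'−θ = -0.698546;  (v·dt/L) = 14.0000·0.25/1.6 = 2.187500
tan δ = Δθ·L/(v·dt) = -0.319335  →  δ = -0.3091

δ = -0.3091, a = 2.7310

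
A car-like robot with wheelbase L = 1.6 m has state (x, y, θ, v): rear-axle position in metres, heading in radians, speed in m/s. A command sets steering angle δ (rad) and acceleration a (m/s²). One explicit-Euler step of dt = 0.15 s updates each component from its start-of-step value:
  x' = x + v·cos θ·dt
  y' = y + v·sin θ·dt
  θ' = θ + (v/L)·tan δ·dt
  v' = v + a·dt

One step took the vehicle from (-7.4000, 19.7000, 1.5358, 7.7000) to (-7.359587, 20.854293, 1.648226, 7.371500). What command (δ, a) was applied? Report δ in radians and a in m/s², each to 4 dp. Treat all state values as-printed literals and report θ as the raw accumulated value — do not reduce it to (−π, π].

a = (v'−v)/dt = (-0.328500)/0.15 = -2.1900
Δθ = θ'−θ = 0.112426;  (v·dt/L) = 7.7000·0.15/1.6 = 0.721875
tan δ = Δθ·L/(v·dt) = 0.155742  →  δ = 0.1545

δ = 0.1545, a = -2.1900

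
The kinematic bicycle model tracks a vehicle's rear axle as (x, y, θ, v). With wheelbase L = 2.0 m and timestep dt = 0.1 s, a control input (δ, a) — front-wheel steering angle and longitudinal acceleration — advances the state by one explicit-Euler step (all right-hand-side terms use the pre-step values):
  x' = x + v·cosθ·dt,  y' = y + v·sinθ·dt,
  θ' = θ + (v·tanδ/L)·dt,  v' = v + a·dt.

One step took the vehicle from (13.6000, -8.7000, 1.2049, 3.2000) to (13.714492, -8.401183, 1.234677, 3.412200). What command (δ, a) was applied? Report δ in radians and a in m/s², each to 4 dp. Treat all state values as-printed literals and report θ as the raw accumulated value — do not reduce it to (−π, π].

a = (v'−v)/dt = (0.212200)/0.1 = 2.1220
Δθ = θ'−θ = 0.029777;  (v·dt/L) = 3.2000·0.1/2.0 = 0.160000
tan δ = Δθ·L/(v·dt) = 0.186106  →  δ = 0.1840

δ = 0.1840, a = 2.1220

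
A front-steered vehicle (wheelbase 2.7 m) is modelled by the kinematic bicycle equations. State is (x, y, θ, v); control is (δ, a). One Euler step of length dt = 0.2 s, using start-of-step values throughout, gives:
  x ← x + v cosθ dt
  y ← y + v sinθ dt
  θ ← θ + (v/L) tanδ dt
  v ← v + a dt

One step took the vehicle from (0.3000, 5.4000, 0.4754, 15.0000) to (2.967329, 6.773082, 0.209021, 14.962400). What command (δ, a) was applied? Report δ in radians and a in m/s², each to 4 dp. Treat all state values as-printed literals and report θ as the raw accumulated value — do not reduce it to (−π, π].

a = (v'−v)/dt = (-0.037600)/0.2 = -0.1880
Δθ = θ'−θ = -0.266379;  (v·dt/L) = 15.0000·0.2/2.7 = 1.111111
tan δ = Δθ·L/(v·dt) = -0.239741  →  δ = -0.2353

δ = -0.2353, a = -0.1880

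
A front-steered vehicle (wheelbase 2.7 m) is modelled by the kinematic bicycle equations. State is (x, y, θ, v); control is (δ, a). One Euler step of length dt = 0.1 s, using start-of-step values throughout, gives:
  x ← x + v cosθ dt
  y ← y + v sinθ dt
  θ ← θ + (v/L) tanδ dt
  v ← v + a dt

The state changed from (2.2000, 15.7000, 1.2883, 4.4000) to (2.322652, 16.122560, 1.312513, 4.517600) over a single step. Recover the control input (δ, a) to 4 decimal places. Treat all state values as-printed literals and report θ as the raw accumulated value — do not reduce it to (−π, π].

δ = 0.1475, a = 1.1760

a = (v'−v)/dt = (0.117600)/0.1 = 1.1760
Δθ = θ'−θ = 0.024213;  (v·dt/L) = 4.4000·0.1/2.7 = 0.162963
tan δ = Δθ·L/(v·dt) = 0.148580  →  δ = 0.1475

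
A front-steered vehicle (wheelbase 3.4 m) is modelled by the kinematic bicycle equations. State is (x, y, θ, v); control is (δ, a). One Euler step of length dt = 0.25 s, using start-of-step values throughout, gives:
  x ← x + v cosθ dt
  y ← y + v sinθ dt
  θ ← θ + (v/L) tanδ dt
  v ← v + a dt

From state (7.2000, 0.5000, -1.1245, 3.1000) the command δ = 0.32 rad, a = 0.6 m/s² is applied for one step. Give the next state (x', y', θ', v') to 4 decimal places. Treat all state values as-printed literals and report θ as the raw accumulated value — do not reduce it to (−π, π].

(7.5345, -0.1991, -1.0490, 3.2500)

x' = 7.2000 + 3.1000·cos(-1.1245)·0.25 = 7.5345
y' = 0.5000 + 3.1000·sin(-1.1245)·0.25 = -0.1991
θ' = -1.1245 + (3.1000/3.4)·tan(0.32)·0.25 = -1.0490
v' = 3.1000 + 0.6000·0.25 = 3.2500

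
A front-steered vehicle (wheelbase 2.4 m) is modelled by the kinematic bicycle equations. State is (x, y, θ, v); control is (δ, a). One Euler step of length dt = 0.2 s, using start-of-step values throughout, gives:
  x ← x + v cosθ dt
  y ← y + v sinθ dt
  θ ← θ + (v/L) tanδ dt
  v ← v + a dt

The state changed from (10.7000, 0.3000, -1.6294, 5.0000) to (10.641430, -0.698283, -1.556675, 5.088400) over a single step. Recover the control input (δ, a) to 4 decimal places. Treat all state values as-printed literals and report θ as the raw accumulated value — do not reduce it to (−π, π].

δ = 0.1728, a = 0.4420

a = (v'−v)/dt = (0.088400)/0.2 = 0.4420
Δθ = θ'−θ = 0.072725;  (v·dt/L) = 5.0000·0.2/2.4 = 0.416667
tan δ = Δθ·L/(v·dt) = 0.174540  →  δ = 0.1728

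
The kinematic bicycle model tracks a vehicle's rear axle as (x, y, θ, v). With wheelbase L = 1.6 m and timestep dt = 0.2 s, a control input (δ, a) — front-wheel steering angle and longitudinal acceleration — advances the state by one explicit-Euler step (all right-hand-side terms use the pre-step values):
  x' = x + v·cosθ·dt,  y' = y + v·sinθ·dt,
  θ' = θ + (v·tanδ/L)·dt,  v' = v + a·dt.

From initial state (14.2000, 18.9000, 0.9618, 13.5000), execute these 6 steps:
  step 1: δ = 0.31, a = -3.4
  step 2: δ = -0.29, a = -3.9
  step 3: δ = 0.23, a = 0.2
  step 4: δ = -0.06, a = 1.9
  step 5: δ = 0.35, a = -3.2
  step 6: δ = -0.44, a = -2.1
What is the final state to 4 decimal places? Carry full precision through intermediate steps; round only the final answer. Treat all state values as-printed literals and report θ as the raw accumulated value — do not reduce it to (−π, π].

(17.6772, 32.7613, 1.1588, 11.4000)

after step 1 (δ=0.31, a=-3.4): (15.744520, 21.114601, 1.502353, 12.820000)
after step 2 (δ=-0.29, a=-3.9): (15.919873, 23.672598, 1.024146, 12.040000)
after step 3 (δ=0.23, a=0.2): (17.171620, 25.729681, 1.376532, 12.080000)
after step 4 (δ=-0.06, a=1.9): (17.638016, 28.100236, 1.285823, 12.460000)
after step 5 (δ=0.35, a=-3.2): (18.338596, 30.491732, 1.854355, 11.820000)
after step 6 (δ=-0.44, a=-2.1): (17.677211, 32.761328, 1.158777, 11.400000)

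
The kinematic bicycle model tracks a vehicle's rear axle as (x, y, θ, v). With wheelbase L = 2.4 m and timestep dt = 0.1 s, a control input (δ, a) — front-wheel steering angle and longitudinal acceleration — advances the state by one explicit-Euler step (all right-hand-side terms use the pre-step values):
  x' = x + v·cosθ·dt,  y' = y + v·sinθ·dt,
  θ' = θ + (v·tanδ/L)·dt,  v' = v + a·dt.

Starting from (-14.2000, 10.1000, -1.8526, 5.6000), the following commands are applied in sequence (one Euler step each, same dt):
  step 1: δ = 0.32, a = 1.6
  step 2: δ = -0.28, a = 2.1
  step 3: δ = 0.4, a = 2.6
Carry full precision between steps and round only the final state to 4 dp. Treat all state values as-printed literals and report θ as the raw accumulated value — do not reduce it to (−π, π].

after step 1 (δ=0.32, a=1.6): (-14.355730, 9.562089, -1.775276, 5.760000)
after step 2 (δ=-0.28, a=2.1): (-14.472691, 8.998089, -1.844289, 5.970000)
after step 3 (δ=0.4, a=2.6): (-14.633938, 8.423277, -1.739119, 6.230000)

(-14.6339, 8.4233, -1.7391, 6.2300)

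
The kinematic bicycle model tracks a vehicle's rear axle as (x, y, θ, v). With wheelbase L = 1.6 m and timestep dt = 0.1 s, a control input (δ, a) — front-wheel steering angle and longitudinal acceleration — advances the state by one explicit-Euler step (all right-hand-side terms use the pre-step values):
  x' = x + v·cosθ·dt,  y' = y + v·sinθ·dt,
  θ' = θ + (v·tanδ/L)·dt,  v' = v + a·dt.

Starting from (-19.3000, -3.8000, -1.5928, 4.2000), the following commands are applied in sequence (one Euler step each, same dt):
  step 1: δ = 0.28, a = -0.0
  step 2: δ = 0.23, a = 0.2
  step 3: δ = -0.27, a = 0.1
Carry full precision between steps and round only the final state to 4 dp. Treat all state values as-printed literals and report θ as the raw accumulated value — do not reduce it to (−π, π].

after step 1 (δ=0.28, a=-0.0): (-19.309241, -4.219898, -1.517317, 4.200000)
after step 2 (δ=0.23, a=0.2): (-19.286790, -4.639298, -1.455854, 4.220000)
after step 3 (δ=-0.27, a=0.1): (-19.238391, -5.058513, -1.528849, 4.230000)

(-19.2384, -5.0585, -1.5288, 4.2300)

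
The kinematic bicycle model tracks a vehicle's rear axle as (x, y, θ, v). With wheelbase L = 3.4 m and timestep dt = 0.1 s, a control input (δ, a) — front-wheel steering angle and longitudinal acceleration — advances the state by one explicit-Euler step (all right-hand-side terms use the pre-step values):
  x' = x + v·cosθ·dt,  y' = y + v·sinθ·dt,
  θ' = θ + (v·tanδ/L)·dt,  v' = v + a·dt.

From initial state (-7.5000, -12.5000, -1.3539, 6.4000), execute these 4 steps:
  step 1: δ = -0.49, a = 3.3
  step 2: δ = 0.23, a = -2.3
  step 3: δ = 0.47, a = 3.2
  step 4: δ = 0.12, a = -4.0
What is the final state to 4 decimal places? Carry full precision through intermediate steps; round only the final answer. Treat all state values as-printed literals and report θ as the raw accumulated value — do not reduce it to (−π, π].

after step 1 (δ=-0.49, a=3.3): (-7.362272, -13.125005, -1.454302, 6.730000)
after step 2 (δ=0.23, a=-2.3): (-7.284049, -13.793443, -1.407956, 6.500000)
after step 3 (δ=0.47, a=3.2): (-7.178670, -14.434844, -1.310845, 6.820000)
after step 4 (δ=0.12, a=-4.0): (-7.003373, -15.093931, -1.286658, 6.420000)

(-7.0034, -15.0939, -1.2867, 6.4200)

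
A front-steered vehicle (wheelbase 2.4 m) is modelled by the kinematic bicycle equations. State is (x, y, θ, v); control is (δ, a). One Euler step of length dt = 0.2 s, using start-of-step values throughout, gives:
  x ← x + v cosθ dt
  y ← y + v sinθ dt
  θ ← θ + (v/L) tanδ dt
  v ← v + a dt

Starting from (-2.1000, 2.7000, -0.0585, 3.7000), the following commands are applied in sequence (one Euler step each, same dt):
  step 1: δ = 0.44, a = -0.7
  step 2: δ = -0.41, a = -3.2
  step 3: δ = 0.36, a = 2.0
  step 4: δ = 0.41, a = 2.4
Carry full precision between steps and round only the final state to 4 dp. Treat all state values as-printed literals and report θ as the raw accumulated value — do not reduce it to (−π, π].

(0.5947, 2.7264, 0.1696, 3.8000)

after step 1 (δ=0.44, a=-0.7): (-1.361266, 2.656735, 0.086657, 3.560000)
after step 2 (δ=-0.41, a=-3.2): (-0.651938, 2.718358, -0.042283, 2.920000)
after step 3 (δ=0.36, a=2.0): (-0.068460, 2.693671, 0.049308, 3.320000)
after step 4 (δ=0.41, a=2.4): (0.594733, 2.726399, 0.169556, 3.800000)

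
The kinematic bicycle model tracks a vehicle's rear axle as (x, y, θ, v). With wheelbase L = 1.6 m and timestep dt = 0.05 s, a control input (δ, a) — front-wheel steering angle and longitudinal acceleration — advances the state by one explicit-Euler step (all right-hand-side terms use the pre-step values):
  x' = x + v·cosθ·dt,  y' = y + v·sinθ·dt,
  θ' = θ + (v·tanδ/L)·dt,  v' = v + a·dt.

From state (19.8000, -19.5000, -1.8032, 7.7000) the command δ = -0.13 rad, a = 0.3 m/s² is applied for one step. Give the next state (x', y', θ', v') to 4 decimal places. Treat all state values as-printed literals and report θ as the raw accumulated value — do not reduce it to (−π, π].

x' = 19.8000 + 7.7000·cos(-1.8032)·0.05 = 19.7113
y' = -19.5000 + 7.7000·sin(-1.8032)·0.05 = -19.8746
θ' = -1.8032 + (7.7000/1.6)·tan(-0.13)·0.05 = -1.8347
v' = 7.7000 + 0.3000·0.05 = 7.7150

(19.7113, -19.8746, -1.8347, 7.7150)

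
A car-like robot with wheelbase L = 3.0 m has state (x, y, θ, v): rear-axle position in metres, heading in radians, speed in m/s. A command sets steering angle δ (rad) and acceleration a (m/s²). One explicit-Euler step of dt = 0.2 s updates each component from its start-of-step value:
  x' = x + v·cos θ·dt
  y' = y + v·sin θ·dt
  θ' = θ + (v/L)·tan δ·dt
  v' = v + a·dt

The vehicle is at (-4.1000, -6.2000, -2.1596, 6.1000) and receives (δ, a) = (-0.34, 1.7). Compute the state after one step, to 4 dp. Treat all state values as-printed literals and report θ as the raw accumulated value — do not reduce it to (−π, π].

x' = -4.1000 + 6.1000·cos(-2.1596)·0.2 = -4.7775
y' = -6.2000 + 6.1000·sin(-2.1596)·0.2 = -7.2146
θ' = -2.1596 + (6.1000/3.0)·tan(-0.34)·0.2 = -2.3035
v' = 6.1000 + 1.7000·0.2 = 6.4400

(-4.7775, -7.2146, -2.3035, 6.4400)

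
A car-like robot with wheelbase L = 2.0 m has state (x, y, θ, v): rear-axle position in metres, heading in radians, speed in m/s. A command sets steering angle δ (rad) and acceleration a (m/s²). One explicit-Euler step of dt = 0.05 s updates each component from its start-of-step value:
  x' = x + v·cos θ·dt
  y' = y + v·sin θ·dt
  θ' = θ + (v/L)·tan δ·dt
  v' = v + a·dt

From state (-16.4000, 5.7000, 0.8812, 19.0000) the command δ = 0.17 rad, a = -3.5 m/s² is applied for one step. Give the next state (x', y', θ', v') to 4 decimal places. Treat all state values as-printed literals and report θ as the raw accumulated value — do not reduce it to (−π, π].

x' = -16.4000 + 19.0000·cos(0.8812)·0.05 = -15.7956
y' = 5.7000 + 19.0000·sin(0.8812)·0.05 = 6.4329
θ' = 0.8812 + (19.0000/2.0)·tan(0.17)·0.05 = 0.9627
v' = 19.0000 − 3.5000·0.05 = 18.8250

(-15.7956, 6.4329, 0.9627, 18.8250)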